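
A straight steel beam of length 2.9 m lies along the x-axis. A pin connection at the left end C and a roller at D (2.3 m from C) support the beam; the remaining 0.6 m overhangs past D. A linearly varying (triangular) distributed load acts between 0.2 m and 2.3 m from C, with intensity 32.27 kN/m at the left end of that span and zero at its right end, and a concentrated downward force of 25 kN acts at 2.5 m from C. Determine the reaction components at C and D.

Resultant of the triangular load: ½ × 32.27 × 2.1 = 33.8835 kN, acting at 0.9 m from C (one-third of the span from the peak).
Moments about C: D_y·2.3 − (½·32.27·2.1)·0.9 − 25·2.5 = 0 → D_y = 92.99515/2.3 = 40.4327 ≈ 40.43 kN.
ΣF_y = 0: C_y + 40.4327 − ½·32.27·2.1 − 25 = 0 → C_y = 18.45 kN.
ΣF_x = 0: no horizontal applied forces, so C_x = 0.

C_x = 0, C_y = 18.45 kN, D_y = 40.43 kN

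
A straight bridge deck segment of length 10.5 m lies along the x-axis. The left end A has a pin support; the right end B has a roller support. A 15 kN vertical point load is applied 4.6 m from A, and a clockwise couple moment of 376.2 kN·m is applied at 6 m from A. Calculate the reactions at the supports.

A_x = 0, A_y = -27.40 kN, B_y = 42.40 kN

ΣM about A: B_y·10.5 − 15·4.6 − 376.2 = 0 → B_y = 445.2/10.5 = 42.40 kN.
ΣF_y = 0: A_y + 42.4 − 15 = 0 → A_y = -27.40 kN.
ΣF_x = 0: no horizontal applied forces, so A_x = 0.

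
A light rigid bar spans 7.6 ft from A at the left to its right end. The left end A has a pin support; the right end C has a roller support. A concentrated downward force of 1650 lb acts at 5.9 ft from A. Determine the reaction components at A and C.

ΣM about A: C_y·7.6 − 1650·5.9 = 0 → C_y = 9735/7.6 = 1280.92 ≈ 1281 lb.
ΣF_y = 0: A_y + 1280.92 − 1650 = 0 → A_y = 369.1 lb.
ΣF_x = 0: no horizontal applied forces, so A_x = 0.

A_x = 0, A_y = 369.1 lb, C_y = 1281 lb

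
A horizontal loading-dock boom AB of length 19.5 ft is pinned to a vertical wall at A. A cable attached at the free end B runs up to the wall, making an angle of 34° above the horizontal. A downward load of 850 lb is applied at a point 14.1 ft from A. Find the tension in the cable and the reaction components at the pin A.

T = 1099 lb, A_x = 911.2 lb, A_y = 235.4 lb

ΣM about A: T·sin34°·19.5 − 850·14.1 = 0 → T = 11985/(19.5·0.559193) = 1099.11 ≈ 1099 lb.
ΣF_x = 0: A_x − T·cos34° = 0 → A_x = 1099.11 × 0.829038 = 911.2 lb.
ΣF_y = 0: A_y + T·sin34° − 850 = 0 → A_y = 850 − 1099.11 × 0.559193 = 235.4 lb.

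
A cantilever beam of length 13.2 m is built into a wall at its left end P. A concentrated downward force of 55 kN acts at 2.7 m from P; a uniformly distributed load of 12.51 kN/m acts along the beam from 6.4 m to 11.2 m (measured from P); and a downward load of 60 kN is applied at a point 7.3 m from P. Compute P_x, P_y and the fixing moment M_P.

P_x = 0, P_y = 175.0 kN, M_P = 1115 kN·m

Resultant of the distributed load: 12.51 × 4.8 = 60.048 kN at 8.8 m from P.
ΣF_x = 0: P_x = 0.
ΣF_y = 0: P_y − 55 − 12.51·4.8 − 60 = 0 → P_y = 175.0 kN.
ΣM about P: M_P − 55·2.7 − (12.51·4.8)·8.8 − 60·7.3 = 0 → M_P = 1115 kN·m.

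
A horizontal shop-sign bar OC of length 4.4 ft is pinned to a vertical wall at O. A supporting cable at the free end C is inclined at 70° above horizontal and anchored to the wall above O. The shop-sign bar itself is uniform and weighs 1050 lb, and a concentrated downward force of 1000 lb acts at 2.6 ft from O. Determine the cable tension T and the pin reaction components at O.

T = 1188 lb, O_x = 406.2 lb, O_y = 934.1 lb

ΣM about O: T·sin70°·4.4 − 1050·2.2 − 1000·2.6 = 0 → T = 4910/(4.4·0.939693) = 1187.53 ≈ 1188 lb.
ΣF_x = 0: O_x − T·cos70° = 0 → O_x = 1187.53 × 0.34202 = 406.2 lb.
ΣF_y = 0: O_y + T·sin70° − 1050 − 1000 = 0 → O_y = 2050 − 1187.53 × 0.939693 = 934.1 lb.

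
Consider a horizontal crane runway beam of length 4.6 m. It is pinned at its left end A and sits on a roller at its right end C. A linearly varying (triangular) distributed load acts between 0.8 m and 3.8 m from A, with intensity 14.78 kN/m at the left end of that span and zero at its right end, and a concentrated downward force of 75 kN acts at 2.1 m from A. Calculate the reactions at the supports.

Resultant of the triangular load: ½ × 14.78 × 3 = 22.17 kN, acting at 1.8 m from A (one-third of the span from the peak).
ΣM about A: C_y·4.6 − (½·14.78·3)·1.8 − 75·2.1 = 0 → C_y = 197.406/4.6 = 42.9143 ≈ 42.91 kN.
ΣF_y = 0: A_y + 42.9143 − ½·14.78·3 − 75 = 0 → A_y = 54.26 kN.
ΣF_x = 0: no horizontal applied forces, so A_x = 0.

A_x = 0, A_y = 54.26 kN, C_y = 42.91 kN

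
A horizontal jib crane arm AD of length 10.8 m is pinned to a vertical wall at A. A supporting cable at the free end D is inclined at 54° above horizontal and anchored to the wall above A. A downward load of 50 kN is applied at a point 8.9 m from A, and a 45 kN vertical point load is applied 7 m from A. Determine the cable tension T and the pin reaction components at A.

T = 86.98 kN, A_x = 51.13 kN, A_y = 24.63 kN

ΣM about A: T·sin54°·10.8 − 50·8.9 − 45·7 = 0 → T = 760/(10.8·0.809017) = 86.9826 ≈ 86.98 kN.
ΣF_x = 0: A_x − T·cos54° = 0 → A_x = 86.9826 × 0.587785 = 51.13 kN.
ΣF_y = 0: A_y + T·sin54° − 50 − 45 = 0 → A_y = 95 − 86.9826 × 0.809017 = 24.63 kN.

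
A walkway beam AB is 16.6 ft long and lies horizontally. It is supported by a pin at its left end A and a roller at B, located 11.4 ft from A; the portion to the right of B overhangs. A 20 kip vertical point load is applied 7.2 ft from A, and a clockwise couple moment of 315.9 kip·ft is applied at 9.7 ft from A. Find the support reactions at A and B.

A_x = 0, A_y = -20.34 kip, B_y = 40.34 kip

Taking moments about A: B_y·11.4 − 20·7.2 − 315.9 = 0 → B_y = 459.9/11.4 = 40.3421 ≈ 40.34 kip.
ΣF_y = 0: A_y + 40.3421 − 20 = 0 → A_y = -20.34 kip.
ΣF_x = 0: no horizontal applied forces, so A_x = 0.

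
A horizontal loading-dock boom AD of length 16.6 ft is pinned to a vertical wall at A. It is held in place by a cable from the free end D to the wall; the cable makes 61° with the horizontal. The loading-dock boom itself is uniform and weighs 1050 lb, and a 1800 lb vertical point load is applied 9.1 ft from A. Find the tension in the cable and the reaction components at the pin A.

T = 1728 lb, A_x = 838.0 lb, A_y = 1338 lb

ΣM about A: T·sin61°·16.6 − 1050·8.3 − 1800·9.1 = 0 → T = 25095/(16.6·0.87462) = 1728.46 ≈ 1728 lb.
ΣF_x = 0: A_x − T·cos61° = 0 → A_x = 1728.46 × 0.48481 = 838.0 lb.
ΣF_y = 0: A_y + T·sin61° − 1050 − 1800 = 0 → A_y = 2850 − 1728.46 × 0.87462 = 1338 lb.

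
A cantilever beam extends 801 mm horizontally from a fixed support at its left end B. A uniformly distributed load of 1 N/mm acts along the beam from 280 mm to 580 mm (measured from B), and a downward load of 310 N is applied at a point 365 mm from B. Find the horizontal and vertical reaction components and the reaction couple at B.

Resultant of the distributed load: 1 × 300 = 300 N at 430 mm from B.
ΣF_x = 0: B_x = 0.
ΣF_y = 0: B_y − 1·300 − 310 = 0 → B_y = 610.0 N.
ΣM about B: M_B − (1·300)·430 − 310·365 = 0 → M_B = 242200 N·mm.

B_x = 0, B_y = 610.0 N, M_B = 242200 N·mm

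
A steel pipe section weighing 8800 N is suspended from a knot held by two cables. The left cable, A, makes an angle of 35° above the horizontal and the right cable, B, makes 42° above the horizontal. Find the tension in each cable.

ΣF_x = 0: −T_A·cos35° + T_B·cos42° = 0 → T_B = 1.10228·T_A.
ΣF_y = 0: T_A·sin35° + T_B·sin42° = 8800.
Substitute: T_A·(0.573576 + 1.10228·0.669131) = 8800 → T_A = 6711.69 ≈ 6712 N.
Then T_B = 1.10228 × 6711.69 = 7398 N.

T_A = 6712 N, T_B = 7398 N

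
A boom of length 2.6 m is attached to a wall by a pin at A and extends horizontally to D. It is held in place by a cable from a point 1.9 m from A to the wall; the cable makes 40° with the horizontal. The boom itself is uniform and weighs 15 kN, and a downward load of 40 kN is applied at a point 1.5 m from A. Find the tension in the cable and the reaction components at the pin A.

T = 65.09 kN, A_x = 49.87 kN, A_y = 13.16 kN

ΣM about A: T·sin40°·1.9 − 15·1.3 − 40·1.5 = 0 → T = 79.5/(1.9·0.642788) = 65.0947 ≈ 65.09 kN.
ΣF_x = 0: A_x − T·cos40° = 0 → A_x = 65.0947 × 0.766044 = 49.87 kN.
ΣF_y = 0: A_y + T·sin40° − 15 − 40 = 0 → A_y = 55 − 65.0947 × 0.642788 = 13.16 kN.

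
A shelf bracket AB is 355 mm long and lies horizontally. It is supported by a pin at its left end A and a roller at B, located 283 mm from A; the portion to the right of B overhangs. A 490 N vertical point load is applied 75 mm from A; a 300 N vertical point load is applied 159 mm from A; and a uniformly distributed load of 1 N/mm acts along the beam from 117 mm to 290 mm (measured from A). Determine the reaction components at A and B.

Resultant of the distributed load: 1 × 173 = 173 N at 203.5 mm from A.
ΣM about A: B_y·283 − 490·75 − 300·159 − (1·173)·203.5 = 0 → B_y = 119655.5/283 = 422.811 ≈ 422.8 N.
ΣF_y = 0: A_y + 422.811 − 490 − 300 − 1·173 = 0 → A_y = 540.2 N.
ΣF_x = 0: no horizontal applied forces, so A_x = 0.

A_x = 0, A_y = 540.2 N, B_y = 422.8 N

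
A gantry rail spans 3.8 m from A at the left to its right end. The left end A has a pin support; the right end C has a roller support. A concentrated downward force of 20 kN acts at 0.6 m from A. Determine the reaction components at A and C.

A_x = 0, A_y = 16.84 kN, C_y = 3.158 kN

ΣM about A: C_y·3.8 − 20·0.6 = 0 → C_y = 12/3.8 = 3.15789 ≈ 3.158 kN.
ΣF_y = 0: A_y + 3.15789 − 20 = 0 → A_y = 16.84 kN.
ΣF_x = 0: no horizontal applied forces, so A_x = 0.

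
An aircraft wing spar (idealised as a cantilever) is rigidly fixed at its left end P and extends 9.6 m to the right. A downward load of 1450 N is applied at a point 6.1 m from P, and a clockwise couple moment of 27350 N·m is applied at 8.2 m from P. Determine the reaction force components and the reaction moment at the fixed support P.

ΣF_x = 0: P_x = 0.
ΣF_y = 0: P_y − 1450 = 0 → P_y = 1450 N.
ΣM about P: M_P − 1450·6.1 − 27350 = 0 → M_P = 36200 N·m.

P_x = 0, P_y = 1450 N, M_P = 36200 N·m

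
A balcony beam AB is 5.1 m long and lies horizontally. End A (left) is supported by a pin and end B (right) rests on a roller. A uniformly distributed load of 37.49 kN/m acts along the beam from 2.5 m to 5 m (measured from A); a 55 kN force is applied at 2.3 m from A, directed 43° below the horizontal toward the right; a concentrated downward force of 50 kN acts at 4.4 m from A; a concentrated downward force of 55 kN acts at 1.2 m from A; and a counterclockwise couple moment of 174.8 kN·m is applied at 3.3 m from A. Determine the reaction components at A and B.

Resultant of the distributed load: 37.49 × 2.5 = 93.725 kN at 3.75 m from A.
Moments about A: B_y·5.1 − (37.49·2.5)·3.75 − 55·sin43°·2.3 − 50·4.4 − 55·1.2 + 174.8 = 0 → B_y = 548.942/5.1 = 107.636 ≈ 107.6 kN.
ΣF_y = 0: A_y + 107.636 − 37.49·2.5 − 55·sin43° − 50 − 55 = 0 → A_y = 128.6 kN.
ΣF_x = 0: A_x + 55·cos43° = 0 → A_x = -40.22 kN.

A_x = -40.22 kN, A_y = 128.6 kN, B_y = 107.6 kN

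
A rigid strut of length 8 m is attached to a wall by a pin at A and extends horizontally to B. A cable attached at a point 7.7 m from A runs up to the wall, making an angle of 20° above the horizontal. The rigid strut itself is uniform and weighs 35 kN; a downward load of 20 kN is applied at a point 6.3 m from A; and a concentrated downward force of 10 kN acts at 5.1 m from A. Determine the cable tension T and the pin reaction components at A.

T = 120.4 kN, A_x = 113.1 kN, A_y = 23.83 kN

ΣM about A: T·sin20°·7.7 − 35·4 − 20·6.3 − 10·5.1 = 0 → T = 317/(7.7·0.34202) = 120.37 ≈ 120.4 kN.
ΣF_x = 0: A_x − T·cos20° = 0 → A_x = 120.37 × 0.939693 = 113.1 kN.
ΣF_y = 0: A_y + T·sin20° − 35 − 20 − 10 = 0 → A_y = 65 − 120.37 × 0.34202 = 23.83 kN.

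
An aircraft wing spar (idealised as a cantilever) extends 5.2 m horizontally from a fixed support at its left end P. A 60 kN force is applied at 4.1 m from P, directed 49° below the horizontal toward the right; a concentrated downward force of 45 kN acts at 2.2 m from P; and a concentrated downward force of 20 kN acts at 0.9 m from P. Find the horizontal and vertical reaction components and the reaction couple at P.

P_x = -39.36 kN, P_y = 110.3 kN, M_P = 302.7 kN·m

ΣF_x = 0: P_x + 60·cos49° = 0 → P_x = -39.36 kN.
ΣF_y = 0: P_y − 60·sin49° − 45 − 20 = 0 → P_y = 110.3 kN.
ΣM about P: M_P − 60·sin49°·4.1 − 45·2.2 − 20·0.9 = 0 → M_P = 302.7 kN·m.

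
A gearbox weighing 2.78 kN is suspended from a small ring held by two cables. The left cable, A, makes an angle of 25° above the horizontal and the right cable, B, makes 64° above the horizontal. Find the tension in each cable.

T_A = 1.219 kN, T_B = 2.520 kN

ΣF_x = 0: −T_A·cos25° + T_B·cos64° = 0 → T_B = 2.06744·T_A.
ΣF_y = 0: T_A·sin25° + T_B·sin64° = 2.78.
Substitute: T_A·(0.422618 + 2.06744·0.898794) = 2.78 → T_A = 1.21886 ≈ 1.219 kN.
Then T_B = 2.06744 × 1.21886 = 2.520 kN.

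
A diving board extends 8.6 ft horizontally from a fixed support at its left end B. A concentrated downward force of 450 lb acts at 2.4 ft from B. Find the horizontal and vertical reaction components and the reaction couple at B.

B_x = 0, B_y = 450.0 lb, M_B = 1080 lb·ft

ΣF_x = 0: B_x = 0.
ΣF_y = 0: B_y − 450 = 0 → B_y = 450.0 lb.
ΣM about B: M_B − 450·2.4 = 0 → M_B = 1080 lb·ft.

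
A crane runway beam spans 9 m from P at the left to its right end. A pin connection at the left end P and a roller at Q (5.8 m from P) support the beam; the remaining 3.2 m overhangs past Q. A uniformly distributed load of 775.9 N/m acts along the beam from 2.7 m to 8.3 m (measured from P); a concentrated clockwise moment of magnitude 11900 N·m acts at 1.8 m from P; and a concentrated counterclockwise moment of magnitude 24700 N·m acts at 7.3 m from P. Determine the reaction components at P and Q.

Resultant of the distributed load: 775.9 × 5.6 = 4345.04 N at 5.5 m from P.
Taking moments about P: Q_y·5.8 − (775.9·5.6)·5.5 − 11900 + 24700 = 0 → Q_y = 11097.72/5.8 = 1913.4 ≈ 1913 N.
ΣF_y = 0: P_y + 1913.4 − 775.9·5.6 = 0 → P_y = 2432 N.
ΣF_x = 0: no horizontal applied forces, so P_x = 0.

P_x = 0, P_y = 2432 N, Q_y = 1913 N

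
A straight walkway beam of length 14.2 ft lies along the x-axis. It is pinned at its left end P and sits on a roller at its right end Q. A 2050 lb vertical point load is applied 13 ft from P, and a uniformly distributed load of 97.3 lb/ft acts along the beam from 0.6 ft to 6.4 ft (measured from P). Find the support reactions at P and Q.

P_x = 0, P_y = 598.5 lb, Q_y = 2016 lb

Resultant of the distributed load: 97.3 × 5.8 = 564.34 lb at 3.5 ft from P.
ΣM about P: Q_y·14.2 − 2050·13 − (97.3·5.8)·3.5 = 0 → Q_y = 28625.19/14.2 = 2015.86 ≈ 2016 lb.
ΣF_y = 0: P_y + 2015.86 − 2050 − 97.3·5.8 = 0 → P_y = 598.5 lb.
ΣF_x = 0: no horizontal applied forces, so P_x = 0.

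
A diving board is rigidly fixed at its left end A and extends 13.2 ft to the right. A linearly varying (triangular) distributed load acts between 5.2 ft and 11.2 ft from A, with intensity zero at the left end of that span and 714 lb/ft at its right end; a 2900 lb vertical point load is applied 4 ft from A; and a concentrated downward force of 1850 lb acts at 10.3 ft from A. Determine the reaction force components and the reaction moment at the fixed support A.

Resultant of the triangular load: ½ × 714 × 6 = 2142 lb, acting at 9.2 ft from A (one-third of the span from the peak).
ΣF_x = 0: A_x = 0.
ΣF_y = 0: A_y − ½·714·6 − 2900 − 1850 = 0 → A_y = 6892 lb.
ΣM about A: M_A − (½·714·6)·9.2 − 2900·4 − 1850·10.3 = 0 → M_A = 50360 lb·ft.

A_x = 0, A_y = 6892 lb, M_A = 50360 lb·ft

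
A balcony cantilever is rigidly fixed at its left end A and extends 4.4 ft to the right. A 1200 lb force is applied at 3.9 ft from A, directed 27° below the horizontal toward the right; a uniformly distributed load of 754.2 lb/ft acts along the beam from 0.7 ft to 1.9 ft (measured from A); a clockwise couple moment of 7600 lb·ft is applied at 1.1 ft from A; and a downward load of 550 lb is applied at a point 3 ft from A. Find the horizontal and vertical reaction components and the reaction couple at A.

Resultant of the distributed load: 754.2 × 1.2 = 905.04 lb at 1.3 ft from A.
ΣF_x = 0: A_x + 1200·cos27° = 0 → A_x = -1069 lb.
ΣF_y = 0: A_y − 1200·sin27° − 754.2·1.2 − 550 = 0 → A_y = 2000 lb.
ΣM about A: M_A − 1200·sin27°·3.9 − (754.2·1.2)·1.3 − 7600 − 550·3 = 0 → M_A = 12550 lb·ft.

A_x = -1069 lb, A_y = 2000 lb, M_A = 12550 lb·ft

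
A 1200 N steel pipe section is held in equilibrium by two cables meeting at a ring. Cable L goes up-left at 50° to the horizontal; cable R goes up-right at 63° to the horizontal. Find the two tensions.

T_L = 591.8 N, T_R = 838.0 N

ΣF_x = 0: −T_L·cos50° + T_R·cos63° = 0 → T_R = 1.41586·T_L.
ΣF_y = 0: T_L·sin50° + T_R·sin63° = 1200.
Substitute: T_L·(0.766044 + 1.41586·0.891007) = 1200 → T_L = 591.837 ≈ 591.8 N.
Then T_R = 1.41586 × 591.837 = 838.0 N.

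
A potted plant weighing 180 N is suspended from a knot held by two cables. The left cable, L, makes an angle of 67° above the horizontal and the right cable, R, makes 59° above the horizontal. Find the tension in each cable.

ΣF_x = 0: −T_L·cos67° + T_R·cos59° = 0 → T_R = 0.758645·T_L.
ΣF_y = 0: T_L·sin67° + T_R·sin59° = 180.
Substitute: T_L·(0.920505 + 0.758645·0.857167) = 180 → T_L = 114.592 ≈ 114.6 N.
Then T_R = 0.758645 × 114.592 = 86.93 N.

T_L = 114.6 N, T_R = 86.93 N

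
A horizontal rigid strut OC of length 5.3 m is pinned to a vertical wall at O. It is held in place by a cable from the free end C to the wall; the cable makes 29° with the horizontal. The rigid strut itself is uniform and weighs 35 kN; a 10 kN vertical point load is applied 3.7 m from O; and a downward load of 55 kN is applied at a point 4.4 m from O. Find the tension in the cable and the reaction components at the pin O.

ΣM about O: T·sin29°·5.3 − 35·2.65 − 10·3.7 − 55·4.4 = 0 → T = 371.75/(5.3·0.48481) = 144.678 ≈ 144.7 kN.
ΣF_x = 0: O_x − T·cos29° = 0 → O_x = 144.678 × 0.87462 = 126.5 kN.
ΣF_y = 0: O_y + T·sin29° − 35 − 10 − 55 = 0 → O_y = 100 − 144.678 × 0.48481 = 29.86 kN.

T = 144.7 kN, O_x = 126.5 kN, O_y = 29.86 kN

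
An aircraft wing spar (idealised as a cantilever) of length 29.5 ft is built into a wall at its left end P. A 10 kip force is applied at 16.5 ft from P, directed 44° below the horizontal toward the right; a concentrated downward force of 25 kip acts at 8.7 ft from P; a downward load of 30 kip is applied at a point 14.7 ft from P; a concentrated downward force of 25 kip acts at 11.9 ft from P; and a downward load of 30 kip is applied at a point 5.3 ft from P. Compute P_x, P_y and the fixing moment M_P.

P_x = -7.193 kip, P_y = 116.9 kip, M_P = 1230 kip·ft

ΣF_x = 0: P_x + 10·cos44° = 0 → P_x = -7.193 kip.
ΣF_y = 0: P_y − 10·sin44° − 25 − 30 − 25 − 30 = 0 → P_y = 116.9 kip.
ΣM about P: M_P − 10·sin44°·16.5 − 25·8.7 − 30·14.7 − 25·11.9 − 30·5.3 = 0 → M_P = 1230 kip·ft.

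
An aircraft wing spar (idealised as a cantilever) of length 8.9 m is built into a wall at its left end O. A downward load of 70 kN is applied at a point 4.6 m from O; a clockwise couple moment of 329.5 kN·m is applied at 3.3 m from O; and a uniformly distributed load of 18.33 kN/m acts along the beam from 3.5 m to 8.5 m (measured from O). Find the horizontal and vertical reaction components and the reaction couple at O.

O_x = 0, O_y = 161.6 kN, M_O = 1201 kN·m

Resultant of the distributed load: 18.33 × 5 = 91.65 kN at 6 m from O.
ΣF_x = 0: O_x = 0.
ΣF_y = 0: O_y − 70 − 18.33·5 = 0 → O_y = 161.6 kN.
ΣM about O: M_O − 70·4.6 − 329.5 − (18.33·5)·6 = 0 → M_O = 1201 kN·m.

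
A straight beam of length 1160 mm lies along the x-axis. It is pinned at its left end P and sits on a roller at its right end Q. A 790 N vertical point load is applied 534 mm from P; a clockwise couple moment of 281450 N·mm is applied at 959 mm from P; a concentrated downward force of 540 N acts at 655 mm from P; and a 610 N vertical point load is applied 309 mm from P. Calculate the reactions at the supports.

ΣM about P: Q_y·1160 − 790·534 − 281450 − 540·655 − 610·309 = 0 → Q_y = 1245500/1160 = 1073.71 ≈ 1074 N.
ΣF_y = 0: P_y + 1073.71 − 790 − 540 − 610 = 0 → P_y = 866.3 N.
ΣF_x = 0: no horizontal applied forces, so P_x = 0.

P_x = 0, P_y = 866.3 N, Q_y = 1074 N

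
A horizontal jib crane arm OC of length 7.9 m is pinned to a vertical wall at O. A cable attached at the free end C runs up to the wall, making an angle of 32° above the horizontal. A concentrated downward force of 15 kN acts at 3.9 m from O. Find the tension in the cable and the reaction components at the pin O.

ΣM about O: T·sin32°·7.9 − 15·3.9 = 0 → T = 58.5/(7.9·0.529919) = 13.974 ≈ 13.97 kN.
ΣF_x = 0: O_x − T·cos32° = 0 → O_x = 13.974 × 0.848048 = 11.85 kN.
ΣF_y = 0: O_y + T·sin32° − 15 = 0 → O_y = 15 − 13.974 × 0.529919 = 7.595 kN.

T = 13.97 kN, O_x = 11.85 kN, O_y = 7.595 kN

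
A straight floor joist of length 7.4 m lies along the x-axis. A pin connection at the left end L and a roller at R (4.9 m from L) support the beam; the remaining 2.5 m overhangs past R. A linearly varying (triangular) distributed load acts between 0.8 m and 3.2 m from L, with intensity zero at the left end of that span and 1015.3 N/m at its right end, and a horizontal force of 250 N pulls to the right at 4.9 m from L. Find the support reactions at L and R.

L_x = -250.0 N, L_y = 621.6 N, R_y = 596.7 N

Resultant of the triangular load: ½ × 1015.3 × 2.4 = 1218.36 N, acting at 2.4 m from L (one-third of the span from the peak).
Moments about L: R_y·4.9 − (½·1015.3·2.4)·2.4 = 0 → R_y = 2924.064/4.9 = 596.748 ≈ 596.7 N.
ΣF_y = 0: L_y + 596.748 − ½·1015.3·2.4 = 0 → L_y = 621.6 N.
ΣF_x = 0: L_x + 250 = 0 → L_x = -250.0 N.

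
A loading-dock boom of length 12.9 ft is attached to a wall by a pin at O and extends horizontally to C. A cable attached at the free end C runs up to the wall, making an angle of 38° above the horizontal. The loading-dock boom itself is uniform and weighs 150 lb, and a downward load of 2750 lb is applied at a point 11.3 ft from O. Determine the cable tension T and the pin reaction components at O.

T = 4035 lb, O_x = 3179 lb, O_y = 416.1 lb

ΣM about O: T·sin38°·12.9 − 150·6.45 − 2750·11.3 = 0 → T = 32042.5/(12.9·0.615661) = 4034.55 ≈ 4035 lb.
ΣF_x = 0: O_x − T·cos38° = 0 → O_x = 4034.55 × 0.788011 = 3179 lb.
ΣF_y = 0: O_y + T·sin38° − 150 − 2750 = 0 → O_y = 2900 − 4034.55 × 0.615661 = 416.1 lb.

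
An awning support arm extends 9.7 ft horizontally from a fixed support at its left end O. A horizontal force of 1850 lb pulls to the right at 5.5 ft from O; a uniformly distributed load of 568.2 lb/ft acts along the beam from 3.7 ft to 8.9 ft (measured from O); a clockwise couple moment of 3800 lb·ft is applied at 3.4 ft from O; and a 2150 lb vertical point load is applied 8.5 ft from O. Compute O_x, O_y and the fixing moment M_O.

O_x = -1850 lb, O_y = 5105 lb, M_O = 40690 lb·ft

Resultant of the distributed load: 568.2 × 5.2 = 2954.64 lb at 6.3 ft from O.
ΣF_x = 0: O_x + 1850 = 0 → O_x = -1850 lb.
ΣF_y = 0: O_y − 568.2·5.2 − 2150 = 0 → O_y = 5105 lb.
ΣM about O: M_O − (568.2·5.2)·6.3 − 3800 − 2150·8.5 = 0 → M_O = 40690 lb·ft.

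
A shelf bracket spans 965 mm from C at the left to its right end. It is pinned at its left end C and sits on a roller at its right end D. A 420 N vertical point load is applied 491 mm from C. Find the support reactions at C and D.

C_x = 0, C_y = 206.3 N, D_y = 213.7 N

Taking moments about C: D_y·965 − 420·491 = 0 → D_y = 206220/965 = 213.699 ≈ 213.7 N.
ΣF_y = 0: C_y + 213.699 − 420 = 0 → C_y = 206.3 N.
ΣF_x = 0: no horizontal applied forces, so C_x = 0.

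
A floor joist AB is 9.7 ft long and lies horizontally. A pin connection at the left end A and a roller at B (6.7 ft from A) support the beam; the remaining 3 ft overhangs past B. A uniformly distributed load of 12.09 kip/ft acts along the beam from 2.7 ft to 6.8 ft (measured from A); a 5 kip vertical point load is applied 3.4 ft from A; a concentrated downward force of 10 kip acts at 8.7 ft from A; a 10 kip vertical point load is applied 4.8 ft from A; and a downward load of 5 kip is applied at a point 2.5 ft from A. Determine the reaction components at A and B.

Resultant of the distributed load: 12.09 × 4.1 = 49.569 kip at 4.75 ft from A.
Taking moments about A: B_y·6.7 − (12.09·4.1)·4.75 − 5·3.4 − 10·8.7 − 10·4.8 − 5·2.5 = 0 → B_y = 399.95275/6.7 = 59.6944 ≈ 59.69 kip.
ΣF_y = 0: A_y + 59.6944 − 12.09·4.1 − 5 − 10 − 10 − 5 = 0 → A_y = 19.87 kip.
ΣF_x = 0: no horizontal applied forces, so A_x = 0.

A_x = 0, A_y = 19.87 kip, B_y = 59.69 kip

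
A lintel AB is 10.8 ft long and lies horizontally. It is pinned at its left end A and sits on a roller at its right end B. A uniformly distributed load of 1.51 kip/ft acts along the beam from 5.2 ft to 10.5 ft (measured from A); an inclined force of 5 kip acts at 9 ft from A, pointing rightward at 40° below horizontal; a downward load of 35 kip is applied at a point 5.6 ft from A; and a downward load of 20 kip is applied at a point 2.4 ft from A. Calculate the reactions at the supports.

Resultant of the distributed load: 1.51 × 5.3 = 8.003 kip at 7.85 ft from A.
Moments about A: B_y·10.8 − (1.51·5.3)·7.85 − 5·sin40°·9 − 35·5.6 − 20·2.4 = 0 → B_y = 335.749/10.8 = 31.0879 ≈ 31.09 kip.
ΣF_y = 0: A_y + 31.0879 − 1.51·5.3 − 5·sin40° − 35 − 20 = 0 → A_y = 35.13 kip.
ΣF_x = 0: A_x + 5·cos40° = 0 → A_x = -3.830 kip.

A_x = -3.830 kip, A_y = 35.13 kip, B_y = 31.09 kip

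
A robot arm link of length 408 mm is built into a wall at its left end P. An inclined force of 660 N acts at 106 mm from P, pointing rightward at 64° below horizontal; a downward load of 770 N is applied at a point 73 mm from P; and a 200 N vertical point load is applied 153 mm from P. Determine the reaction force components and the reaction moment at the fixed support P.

ΣF_x = 0: P_x + 660·cos64° = 0 → P_x = -289.3 N.
ΣF_y = 0: P_y − 660·sin64° − 770 − 200 = 0 → P_y = 1563 N.
ΣM about P: M_P − 660·sin64°·106 − 770·73 − 200·153 = 0 → M_P = 149700 N·mm.

P_x = -289.3 N, P_y = 1563 N, M_P = 149700 N·mm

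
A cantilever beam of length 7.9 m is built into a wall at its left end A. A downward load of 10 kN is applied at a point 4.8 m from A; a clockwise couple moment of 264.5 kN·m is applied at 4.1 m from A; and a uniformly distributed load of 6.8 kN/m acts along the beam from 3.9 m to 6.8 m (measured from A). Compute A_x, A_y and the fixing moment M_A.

Resultant of the distributed load: 6.8 × 2.9 = 19.72 kN at 5.35 m from A.
ΣF_x = 0: A_x = 0.
ΣF_y = 0: A_y − 10 − 6.8·2.9 = 0 → A_y = 29.72 kN.
ΣM about A: M_A − 10·4.8 − 264.5 − (6.8·2.9)·5.35 = 0 → M_A = 418.0 kN·m.

A_x = 0, A_y = 29.72 kN, M_A = 418.0 kN·m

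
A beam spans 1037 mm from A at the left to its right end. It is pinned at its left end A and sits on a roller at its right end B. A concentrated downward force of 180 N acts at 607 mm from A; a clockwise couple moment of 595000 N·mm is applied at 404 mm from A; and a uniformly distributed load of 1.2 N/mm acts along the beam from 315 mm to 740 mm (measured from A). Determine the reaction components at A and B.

A_x = 0, A_y = -248.6 N, B_y = 938.6 N

Resultant of the distributed load: 1.2 × 425 = 510 N at 527.5 mm from A.
Taking moments about A: B_y·1037 − 180·607 − 595000 − (1.2·425)·527.5 = 0 → B_y = 973285/1037 = 938.558 ≈ 938.6 N.
ΣF_y = 0: A_y + 938.558 − 180 − 1.2·425 = 0 → A_y = -248.6 N.
ΣF_x = 0: no horizontal applied forces, so A_x = 0.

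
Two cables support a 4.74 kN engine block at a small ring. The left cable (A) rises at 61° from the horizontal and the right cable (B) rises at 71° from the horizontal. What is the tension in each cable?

ΣF_x = 0: −T_A·cos61° + T_B·cos71° = 0 → T_B = 1.48912·T_A.
ΣF_y = 0: T_A·sin61° + T_B·sin71° = 4.74.
Substitute: T_A·(0.87462 + 1.48912·0.945519) = 4.74 → T_A = 2.07657 ≈ 2.077 kN.
Then T_B = 1.48912 × 2.07657 = 3.092 kN.

T_A = 2.077 kN, T_B = 3.092 kN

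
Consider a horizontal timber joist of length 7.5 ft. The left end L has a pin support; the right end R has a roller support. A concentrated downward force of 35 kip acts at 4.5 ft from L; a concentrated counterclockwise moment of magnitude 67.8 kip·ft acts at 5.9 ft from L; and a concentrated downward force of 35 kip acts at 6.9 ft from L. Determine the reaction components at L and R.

ΣM about L: R_y·7.5 − 35·4.5 + 67.8 − 35·6.9 = 0 → R_y = 331.2/7.5 = 44.16 kip.
ΣF_y = 0: L_y + 44.16 − 35 − 35 = 0 → L_y = 25.84 kip.
ΣF_x = 0: no horizontal applied forces, so L_x = 0.

L_x = 0, L_y = 25.84 kip, R_y = 44.16 kip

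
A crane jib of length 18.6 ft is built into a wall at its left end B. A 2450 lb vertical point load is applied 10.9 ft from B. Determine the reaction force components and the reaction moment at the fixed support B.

B_x = 0, B_y = 2450 lb, M_B = 26700 lb·ft

ΣF_x = 0: B_x = 0.
ΣF_y = 0: B_y − 2450 = 0 → B_y = 2450 lb.
ΣM about B: M_B − 2450·10.9 = 0 → M_B = 26700 lb·ft.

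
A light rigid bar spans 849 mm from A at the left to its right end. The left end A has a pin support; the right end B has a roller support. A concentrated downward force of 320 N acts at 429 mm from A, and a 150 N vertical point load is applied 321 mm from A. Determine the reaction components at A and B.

ΣM about A: B_y·849 − 320·429 − 150·321 = 0 → B_y = 185430/849 = 218.41 ≈ 218.4 N.
ΣF_y = 0: A_y + 218.41 − 320 − 150 = 0 → A_y = 251.6 N.
ΣF_x = 0: no horizontal applied forces, so A_x = 0.

A_x = 0, A_y = 251.6 N, B_y = 218.4 N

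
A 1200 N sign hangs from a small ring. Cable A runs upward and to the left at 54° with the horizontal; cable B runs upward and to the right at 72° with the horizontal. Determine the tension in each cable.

ΣF_x = 0: −T_A·cos54° + T_B·cos72° = 0 → T_B = 1.90211·T_A.
ΣF_y = 0: T_A·sin54° + T_B·sin72° = 1200.
Substitute: T_A·(0.809017 + 1.90211·0.951057) = 1200 → T_A = 458.36 ≈ 458.4 N.
Then T_B = 1.90211 × 458.36 = 871.9 N.

T_A = 458.4 N, T_B = 871.9 N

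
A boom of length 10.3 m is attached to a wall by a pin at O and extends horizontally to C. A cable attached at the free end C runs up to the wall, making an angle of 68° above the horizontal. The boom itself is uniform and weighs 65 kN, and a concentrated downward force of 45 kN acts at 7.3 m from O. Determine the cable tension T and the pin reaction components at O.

T = 69.45 kN, O_x = 26.02 kN, O_y = 45.61 kN

ΣM about O: T·sin68°·10.3 − 65·5.15 − 45·7.3 = 0 → T = 663.25/(10.3·0.927184) = 69.4503 ≈ 69.45 kN.
ΣF_x = 0: O_x − T·cos68° = 0 → O_x = 69.4503 × 0.374607 = 26.02 kN.
ΣF_y = 0: O_y + T·sin68° − 65 − 45 = 0 → O_y = 110 − 69.4503 × 0.927184 = 45.61 kN.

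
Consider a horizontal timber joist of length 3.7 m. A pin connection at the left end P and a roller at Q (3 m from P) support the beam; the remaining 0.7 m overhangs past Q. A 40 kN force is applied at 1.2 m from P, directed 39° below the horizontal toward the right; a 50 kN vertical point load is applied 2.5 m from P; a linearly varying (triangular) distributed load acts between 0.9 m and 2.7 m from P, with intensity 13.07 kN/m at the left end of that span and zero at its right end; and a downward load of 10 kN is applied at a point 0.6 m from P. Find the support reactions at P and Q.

P_x = -31.09 kN, P_y = 37.32 kN, Q_y = 59.62 kN

Resultant of the triangular load: ½ × 13.07 × 1.8 = 11.763 kN, acting at 1.5 m from P (one-third of the span from the peak).
Taking moments about P: Q_y·3 − 40·sin39°·1.2 − 50·2.5 − (½·13.07·1.8)·1.5 − 10·0.6 = 0 → Q_y = 178.852/3 = 59.6173 ≈ 59.62 kN.
ΣF_y = 0: P_y + 59.6173 − 40·sin39° − 50 − ½·13.07·1.8 − 10 = 0 → P_y = 37.32 kN.
ΣF_x = 0: P_x + 40·cos39° = 0 → P_x = -31.09 kN.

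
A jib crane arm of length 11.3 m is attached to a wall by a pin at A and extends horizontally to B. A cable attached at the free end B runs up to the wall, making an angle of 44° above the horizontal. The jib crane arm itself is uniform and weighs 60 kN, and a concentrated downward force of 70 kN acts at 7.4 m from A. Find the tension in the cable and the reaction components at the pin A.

T = 109.2 kN, A_x = 78.54 kN, A_y = 54.16 kN

ΣM about A: T·sin44°·11.3 − 60·5.65 − 70·7.4 = 0 → T = 857/(11.3·0.694658) = 109.177 ≈ 109.2 kN.
ΣF_x = 0: A_x − T·cos44° = 0 → A_x = 109.177 × 0.71934 = 78.54 kN.
ΣF_y = 0: A_y + T·sin44° − 60 − 70 = 0 → A_y = 130 − 109.177 × 0.694658 = 54.16 kN.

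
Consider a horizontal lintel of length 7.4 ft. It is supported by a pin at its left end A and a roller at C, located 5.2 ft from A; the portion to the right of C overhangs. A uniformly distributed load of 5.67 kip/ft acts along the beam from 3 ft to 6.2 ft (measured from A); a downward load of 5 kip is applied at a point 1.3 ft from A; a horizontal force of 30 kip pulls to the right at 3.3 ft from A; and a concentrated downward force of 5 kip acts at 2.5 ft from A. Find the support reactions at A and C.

Resultant of the distributed load: 5.67 × 3.2 = 18.144 kip at 4.6 ft from A.
Taking moments about A: C_y·5.2 − (5.67·3.2)·4.6 − 5·1.3 − 5·2.5 = 0 → C_y = 102.4624/5.2 = 19.7043 ≈ 19.70 kip.
ΣF_y = 0: A_y + 19.7043 − 5.67·3.2 − 5 − 5 = 0 → A_y = 8.440 kip.
ΣF_x = 0: A_x + 30 = 0 → A_x = -30.00 kip.

A_x = -30.00 kip, A_y = 8.440 kip, C_y = 19.70 kip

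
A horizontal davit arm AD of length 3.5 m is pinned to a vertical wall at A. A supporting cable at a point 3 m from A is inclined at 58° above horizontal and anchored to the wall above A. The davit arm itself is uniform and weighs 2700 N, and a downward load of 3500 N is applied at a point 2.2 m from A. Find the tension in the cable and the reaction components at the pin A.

T = 4884 N, A_x = 2588 N, A_y = 2058 N

ΣM about A: T·sin58°·3 − 2700·1.75 − 3500·2.2 = 0 → T = 12425/(3·0.848048) = 4883.76 ≈ 4884 N.
ΣF_x = 0: A_x − T·cos58° = 0 → A_x = 4883.76 × 0.529919 = 2588 N.
ΣF_y = 0: A_y + T·sin58° − 2700 − 3500 = 0 → A_y = 6200 − 4883.76 × 0.848048 = 2058 N.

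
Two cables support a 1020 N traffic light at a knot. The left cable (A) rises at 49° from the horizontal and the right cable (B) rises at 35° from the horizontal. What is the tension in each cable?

T_A = 840.1 N, T_B = 672.9 N

ΣF_x = 0: −T_A·cos49° + T_B·cos35° = 0 → T_B = 0.8009·T_A.
ΣF_y = 0: T_A·sin49° + T_B·sin35° = 1020.
Substitute: T_A·(0.75471 + 0.8009·0.573576) = 1020 → T_A = 840.137 ≈ 840.1 N.
Then T_B = 0.8009 × 840.137 = 672.9 N.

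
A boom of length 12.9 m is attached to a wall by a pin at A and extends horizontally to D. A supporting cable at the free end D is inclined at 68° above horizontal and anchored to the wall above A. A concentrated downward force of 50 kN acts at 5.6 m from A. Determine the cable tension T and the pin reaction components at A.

ΣM about A: T·sin68°·12.9 − 50·5.6 = 0 → T = 280/(12.9·0.927184) = 23.4101 ≈ 23.41 kN.
ΣF_x = 0: A_x − T·cos68° = 0 → A_x = 23.4101 × 0.374607 = 8.770 kN.
ΣF_y = 0: A_y + T·sin68° − 50 = 0 → A_y = 50 − 23.4101 × 0.927184 = 28.29 kN.

T = 23.41 kN, A_x = 8.770 kN, A_y = 28.29 kN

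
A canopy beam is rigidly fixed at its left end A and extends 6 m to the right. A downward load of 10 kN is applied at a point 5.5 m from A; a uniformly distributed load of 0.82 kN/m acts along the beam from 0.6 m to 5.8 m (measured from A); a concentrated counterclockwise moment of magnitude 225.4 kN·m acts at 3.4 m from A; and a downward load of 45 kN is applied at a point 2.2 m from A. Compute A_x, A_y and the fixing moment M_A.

Resultant of the distributed load: 0.82 × 5.2 = 4.264 kN at 3.2 m from A.
ΣF_x = 0: A_x = 0.
ΣF_y = 0: A_y − 10 − 0.82·5.2 − 45 = 0 → A_y = 59.26 kN.
ΣM about A: M_A − 10·5.5 − (0.82·5.2)·3.2 + 225.4 − 45·2.2 = 0 → M_A = -57.76 kN·m.

A_x = 0, A_y = 59.26 kN, M_A = -57.76 kN·m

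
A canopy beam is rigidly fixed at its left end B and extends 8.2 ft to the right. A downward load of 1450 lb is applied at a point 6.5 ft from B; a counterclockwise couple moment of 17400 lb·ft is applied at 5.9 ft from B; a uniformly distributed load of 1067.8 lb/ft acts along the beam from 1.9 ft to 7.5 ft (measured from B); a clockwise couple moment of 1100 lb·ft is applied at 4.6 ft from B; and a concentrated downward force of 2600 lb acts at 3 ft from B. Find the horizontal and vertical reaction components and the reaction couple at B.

Resultant of the distributed load: 1067.8 × 5.6 = 5979.68 lb at 4.7 ft from B.
ΣF_x = 0: B_x = 0.
ΣF_y = 0: B_y − 1450 − 1067.8·5.6 − 2600 = 0 → B_y = 10030 lb.
ΣM about B: M_B − 1450·6.5 + 17400 − (1067.8·5.6)·4.7 − 1100 − 2600·3 = 0 → M_B = 29030 lb·ft.

B_x = 0, B_y = 10030 lb, M_B = 29030 lb·ft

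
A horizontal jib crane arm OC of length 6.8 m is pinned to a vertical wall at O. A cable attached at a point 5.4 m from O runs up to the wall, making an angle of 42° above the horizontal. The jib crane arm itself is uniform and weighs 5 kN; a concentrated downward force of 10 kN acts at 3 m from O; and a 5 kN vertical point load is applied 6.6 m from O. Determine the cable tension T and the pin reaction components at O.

ΣM about O: T·sin42°·5.4 − 5·3.4 − 10·3 − 5·6.6 = 0 → T = 80/(5.4·0.669131) = 22.1404 ≈ 22.14 kN.
ΣF_x = 0: O_x − T·cos42° = 0 → O_x = 22.1404 × 0.743145 = 16.45 kN.
ΣF_y = 0: O_y + T·sin42° − 5 − 10 − 5 = 0 → O_y = 20 − 22.1404 × 0.669131 = 5.185 kN.

T = 22.14 kN, O_x = 16.45 kN, O_y = 5.185 kN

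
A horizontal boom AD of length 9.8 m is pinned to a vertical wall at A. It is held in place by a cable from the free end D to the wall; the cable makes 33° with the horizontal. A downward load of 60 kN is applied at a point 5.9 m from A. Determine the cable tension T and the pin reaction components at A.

T = 66.32 kN, A_x = 55.62 kN, A_y = 23.88 kN

ΣM about A: T·sin33°·9.8 − 60·5.9 = 0 → T = 354/(9.8·0.544639) = 66.3237 ≈ 66.32 kN.
ΣF_x = 0: A_x − T·cos33° = 0 → A_x = 66.3237 × 0.838671 = 55.62 kN.
ΣF_y = 0: A_y + T·sin33° − 60 = 0 → A_y = 60 − 66.3237 × 0.544639 = 23.88 kN.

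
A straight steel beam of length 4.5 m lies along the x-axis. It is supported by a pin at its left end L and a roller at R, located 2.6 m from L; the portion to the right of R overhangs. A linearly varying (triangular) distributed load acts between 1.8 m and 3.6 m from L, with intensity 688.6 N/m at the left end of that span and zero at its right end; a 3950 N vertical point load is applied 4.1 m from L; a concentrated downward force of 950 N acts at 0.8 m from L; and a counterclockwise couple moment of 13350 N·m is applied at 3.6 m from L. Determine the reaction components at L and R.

Resultant of the triangular load: ½ × 688.6 × 1.8 = 619.74 N, acting at 2.4 m from L (one-third of the span from the peak).
ΣM about L: R_y·2.6 − (½·688.6·1.8)·2.4 − 3950·4.1 − 950·0.8 + 13350 = 0 → R_y = 5092.376/2.6 = 1958.61 ≈ 1959 N.
ΣF_y = 0: L_y + 1958.61 − ½·688.6·1.8 − 3950 − 950 = 0 → L_y = 3561 N.
ΣF_x = 0: no horizontal applied forces, so L_x = 0.

L_x = 0, L_y = 3561 N, R_y = 1959 N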